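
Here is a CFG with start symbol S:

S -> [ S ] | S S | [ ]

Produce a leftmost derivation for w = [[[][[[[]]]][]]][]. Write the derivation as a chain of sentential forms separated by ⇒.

S ⇒ SS ⇒ [S]S ⇒ [[S]]S ⇒ [[SS]]S ⇒ [[SSS]]S ⇒ [[[]SS]]S ⇒ [[[][S]S]]S ⇒ [[[][[S]]S]]S ⇒ [[[][[[S]]]S]]S ⇒ [[[][[[[]]]]S]]S ⇒ [[[][[[[]]]][]]]S ⇒ [[[][[[[]]]][]]][]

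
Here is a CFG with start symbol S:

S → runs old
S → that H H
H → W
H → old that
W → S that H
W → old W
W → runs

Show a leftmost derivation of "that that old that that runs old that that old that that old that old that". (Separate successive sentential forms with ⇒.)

S ⇒ that H H   [S → that H H]
that H H ⇒ that W H   [H → W]
that W H ⇒ that S that H H   [W → S that H]
that S that H H ⇒ that that H H that H H   [S → that H H]
that that H H that H H ⇒ that that old that H that H H   [H → old that]
that that old that H that H H ⇒ that that old that W that H H   [H → W]
that that old that W that H H ⇒ that that old that S that H that H H   [W → S that H]
that that old that S that H that H H ⇒ that that old that that H H that H that H H   [S → that H H]
that that old that that H H that H that H H ⇒ that that old that that W H that H that H H   [H → W]
that that old that that W H that H that H H ⇒ that that old that that runs H that H that H H   [W → runs]
that that old that that runs H that H that H H ⇒ that that old that that runs old that that H that H H   [H → old that]
that that old that that runs old that that H that H H ⇒ that that old that that runs old that that old that that H H   [H → old that]
that that old that that runs old that that old that that H H ⇒ that that old that that runs old that that old that that old that H   [H → old that]
that that old that that runs old that that old that that old that H ⇒ that that old that that runs old that that old that that old that old that   [H → old that]

S ⇒ that H H ⇒ that W H ⇒ that S that H H ⇒ that that H H that H H ⇒ that that old that H that H H ⇒ that that old that W that H H ⇒ that that old that S that H that H H ⇒ that that old that that H H that H that H H ⇒ that that old that that W H that H that H H ⇒ that that old that that runs H that H that H H ⇒ that that old that that runs old that that H that H H ⇒ that that old that that runs old that that old that that H H ⇒ that that old that that runs old that that old that that old that H ⇒ that that old that that runs old that that old that that old that old that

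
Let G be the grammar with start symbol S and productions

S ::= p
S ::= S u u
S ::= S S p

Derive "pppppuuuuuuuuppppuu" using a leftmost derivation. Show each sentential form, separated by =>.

S => Suu => SSpuu => SSpSpuu => SuuSpSpuu => SuuuuSpSpuu => SuuuuuuSpSpuu => SuuuuuuuuSpSpuu => SSpuuuuuuuuSpSpuu => pSpuuuuuuuuSpSpuu => pSSppuuuuuuuuSpSpuu => ppSppuuuuuuuuSpSpuu => pppppuuuuuuuuSpSpuu => pppppuuuuuuuuppSpuu => pppppuuuuuuuuppppuu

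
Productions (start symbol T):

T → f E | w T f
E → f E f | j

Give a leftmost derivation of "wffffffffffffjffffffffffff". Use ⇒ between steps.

T ⇒ wTf   [T → w T f]
wTf ⇒ wfEf   [T → f E]
wfEf ⇒ wffEff   [E → f E f]
wffEff ⇒ wfffEfff   [E → f E f]
wfffEfff ⇒ wffffEffff   [E → f E f]
wffffEffff ⇒ wfffffEfffff   [E → f E f]
wfffffEfffff ⇒ wffffffEffffff   [E → f E f]
wffffffEffffff ⇒ wfffffffEfffffff   [E → f E f]
wfffffffEfffffff ⇒ wffffffffEffffffff   [E → f E f]
wffffffffEffffffff ⇒ wfffffffffEfffffffff   [E → f E f]
wfffffffffEfffffffff ⇒ wffffffffffEffffffffff   [E → f E f]
wffffffffffEffffffffff ⇒ wfffffffffffEfffffffffff   [E → f E f]
wfffffffffffEfffffffffff ⇒ wffffffffffffEffffffffffff   [E → f E f]
wffffffffffffEffffffffffff ⇒ wffffffffffffjffffffffffff   [E → j]

T ⇒ wTf ⇒ wfEf ⇒ wffEff ⇒ wfffEfff ⇒ wffffEffff ⇒ wfffffEfffff ⇒ wffffffEffffff ⇒ wfffffffEfffffff ⇒ wffffffffEffffffff ⇒ wfffffffffEfffffffff ⇒ wffffffffffEffffffffff ⇒ wfffffffffffEfffffffffff ⇒ wffffffffffffEffffffffffff ⇒ wffffffffffffjffffffffffff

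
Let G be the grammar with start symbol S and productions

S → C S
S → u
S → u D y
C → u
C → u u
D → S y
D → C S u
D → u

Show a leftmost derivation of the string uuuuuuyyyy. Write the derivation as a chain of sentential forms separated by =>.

S => CS => uuS => uuuDy => uuuSyy => uuuuDyyy => uuuuSyyyy => uuuuCSyyyy => uuuuuSyyyy => uuuuuuyyyy

S => CS   [S → C S]
CS => uuS   [C → u u]
uuS => uuuDy   [S → u D y]
uuuDy => uuuSyy   [D → S y]
uuuSyy => uuuuDyyy   [S → u D y]
uuuuDyyy => uuuuSyyyy   [D → S y]
uuuuSyyyy => uuuuCSyyyy   [S → C S]
uuuuCSyyyy => uuuuuSyyyy   [C → u]
uuuuuSyyyy => uuuuuuyyyy   [S → u]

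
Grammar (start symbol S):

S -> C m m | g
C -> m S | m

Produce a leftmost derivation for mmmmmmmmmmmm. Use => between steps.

S=>Cmm=>mSmm=>mCmmmm=>mmSmmmm=>mmCmmmmmm=>mmmSmmmmmm=>mmmCmmmmmmmm=>mmmmmmmmmmmm

S => Cmm   [S -> C m m]
Cmm => mSmm   [C -> m S]
mSmm => mCmmmm   [S -> C m m]
mCmmmm => mmSmmmm   [C -> m S]
mmSmmmm => mmCmmmmmm   [S -> C m m]
mmCmmmmmm => mmmSmmmmmm   [C -> m S]
mmmSmmmmmm => mmmCmmmmmmmm   [S -> C m m]
mmmCmmmmmmmm => mmmmmmmmmmmm   [C -> m]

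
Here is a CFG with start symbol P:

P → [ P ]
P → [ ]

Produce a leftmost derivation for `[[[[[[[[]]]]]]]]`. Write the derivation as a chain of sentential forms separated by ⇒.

P ⇒ [P]   [P → [ P ]]
[P] ⇒ [[P]]   [P → [ P ]]
[[P]] ⇒ [[[P]]]   [P → [ P ]]
[[[P]]] ⇒ [[[[P]]]]   [P → [ P ]]
[[[[P]]]] ⇒ [[[[[P]]]]]   [P → [ P ]]
[[[[[P]]]]] ⇒ [[[[[[P]]]]]]   [P → [ P ]]
[[[[[[P]]]]]] ⇒ [[[[[[[P]]]]]]]   [P → [ P ]]
[[[[[[[P]]]]]]] ⇒ [[[[[[[[]]]]]]]]   [P → [ ]]

P ⇒ [P] ⇒ [[P]] ⇒ [[[P]]] ⇒ [[[[P]]]] ⇒ [[[[[P]]]]] ⇒ [[[[[[P]]]]]] ⇒ [[[[[[[P]]]]]]] ⇒ [[[[[[[[]]]]]]]]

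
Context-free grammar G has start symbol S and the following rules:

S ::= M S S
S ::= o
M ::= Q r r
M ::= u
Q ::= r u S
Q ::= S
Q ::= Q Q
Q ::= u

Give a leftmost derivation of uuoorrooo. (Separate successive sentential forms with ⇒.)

S ⇒ MSS   [S ::= M S S]
MSS ⇒ uSS   [M ::= u]
uSS ⇒ uMSSS   [S ::= M S S]
uMSSS ⇒ uQrrSSS   [M ::= Q r r]
uQrrSSS ⇒ uSrrSSS   [Q ::= S]
uSrrSSS ⇒ uMSSrrSSS   [S ::= M S S]
uMSSrrSSS ⇒ uuSSrrSSS   [M ::= u]
uuSSrrSSS ⇒ uuoSrrSSS   [S ::= o]
uuoSrrSSS ⇒ uuoorrSSS   [S ::= o]
uuoorrSSS ⇒ uuoorroSS   [S ::= o]
uuoorroSS ⇒ uuoorrooS   [S ::= o]
uuoorrooS ⇒ uuoorrooo   [S ::= o]

S⇒MSS⇒uSS⇒uMSSS⇒uQrrSSS⇒uSrrSSS⇒uMSSrrSSS⇒uuSSrrSSS⇒uuoSrrSSS⇒uuoorrSSS⇒uuoorroSS⇒uuoorrooS⇒uuoorrooo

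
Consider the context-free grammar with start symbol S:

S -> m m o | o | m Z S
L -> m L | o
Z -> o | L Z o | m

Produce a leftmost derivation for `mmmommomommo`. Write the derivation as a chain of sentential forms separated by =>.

S => mZS   [S -> m Z S]
mZS => mmS   [Z -> m]
mmS => mmmZS   [S -> m Z S]
mmmZS => mmmoS   [Z -> o]
mmmoS => mmmomZS   [S -> m Z S]
mmmomZS => mmmomLZoS   [Z -> L Z o]
mmmomLZoS => mmmommLZoS   [L -> m L]
mmmommLZoS => mmmommoZoS   [L -> o]
mmmommoZoS => mmmommomoS   [Z -> m]
mmmommomoS => mmmommomommo   [S -> m m o]

S => mZS => mmS => mmmZS => mmmoS => mmmomZS => mmmomLZoS => mmmommLZoS => mmmommoZoS => mmmommomoS => mmmommomommo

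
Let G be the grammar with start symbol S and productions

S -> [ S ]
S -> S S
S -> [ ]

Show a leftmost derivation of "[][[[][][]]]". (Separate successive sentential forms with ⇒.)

S ⇒ SS   [S -> S S]
SS ⇒ []S   [S -> [ ]]
[]S ⇒ [][S]   [S -> [ S ]]
[][S] ⇒ [][[S]]   [S -> [ S ]]
[][[S]] ⇒ [][[SS]]   [S -> S S]
[][[SS]] ⇒ [][[SSS]]   [S -> S S]
[][[SSS]] ⇒ [][[[]SS]]   [S -> [ ]]
[][[[]SS]] ⇒ [][[[][]S]]   [S -> [ ]]
[][[[][]S]] ⇒ [][[[][][]]]   [S -> [ ]]

S⇒SS⇒[]S⇒[][S]⇒[][[S]]⇒[][[SS]]⇒[][[SSS]]⇒[][[[]SS]]⇒[][[[][]S]]⇒[][[[][][]]]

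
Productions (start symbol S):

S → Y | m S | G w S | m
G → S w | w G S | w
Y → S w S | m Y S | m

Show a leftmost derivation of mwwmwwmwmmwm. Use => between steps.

S=>mS=>mGwS=>mwGSwS=>mwwGSSwS=>mwwSwSSwS=>mwwGwSwSSwS=>mwwSwwSwSSwS=>mwwmwwSwSSwS=>mwwmwwmwSSwS=>mwwmwwmwmSwS=>mwwmwwmwmmwS=>mwwmwwmwmmwm

S => mS   [S → m S]
mS => mGwS   [S → G w S]
mGwS => mwGSwS   [G → w G S]
mwGSwS => mwwGSSwS   [G → w G S]
mwwGSSwS => mwwSwSSwS   [G → S w]
mwwSwSSwS => mwwGwSwSSwS   [S → G w S]
mwwGwSwSSwS => mwwSwwSwSSwS   [G → S w]
mwwSwwSwSSwS => mwwmwwSwSSwS   [S → m]
mwwmwwSwSSwS => mwwmwwmwSSwS   [S → m]
mwwmwwmwSSwS => mwwmwwmwmSwS   [S → m]
mwwmwwmwmSwS => mwwmwwmwmmwS   [S → m]
mwwmwwmwmmwS => mwwmwwmwmmwm   [S → m]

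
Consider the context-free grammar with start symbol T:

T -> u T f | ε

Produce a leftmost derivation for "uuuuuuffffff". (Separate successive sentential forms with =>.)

T => uTf => uuTff => uuuTfff => uuuuTffff => uuuuuTfffff => uuuuuuTffffff => uuuuuuffffff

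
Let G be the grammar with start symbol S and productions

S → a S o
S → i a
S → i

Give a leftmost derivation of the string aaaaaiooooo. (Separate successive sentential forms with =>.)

S => aSo   [S → a S o]
aSo => aaSoo   [S → a S o]
aaSoo => aaaSooo   [S → a S o]
aaaSooo => aaaaSoooo   [S → a S o]
aaaaSoooo => aaaaaSooooo   [S → a S o]
aaaaaSooooo => aaaaaiooooo   [S → i]

S => aSo => aaSoo => aaaSooo => aaaaSoooo => aaaaaSooooo => aaaaaiooooo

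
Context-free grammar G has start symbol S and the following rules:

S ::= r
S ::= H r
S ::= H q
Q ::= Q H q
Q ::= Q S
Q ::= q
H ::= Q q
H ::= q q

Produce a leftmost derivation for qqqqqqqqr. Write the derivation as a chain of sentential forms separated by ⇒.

S ⇒ Hr ⇒ Qqr ⇒ QHqqr ⇒ qHqqr ⇒ qQqqqr ⇒ qQHqqqqr ⇒ qqHqqqqr ⇒ qqqqqqqqr

S ⇒ Hr   [S ::= H r]
Hr ⇒ Qqr   [H ::= Q q]
Qqr ⇒ QHqqr   [Q ::= Q H q]
QHqqr ⇒ qHqqr   [Q ::= q]
qHqqr ⇒ qQqqqr   [H ::= Q q]
qQqqqr ⇒ qQHqqqqr   [Q ::= Q H q]
qQHqqqqr ⇒ qqHqqqqr   [Q ::= q]
qqHqqqqr ⇒ qqqqqqqqr   [H ::= q q]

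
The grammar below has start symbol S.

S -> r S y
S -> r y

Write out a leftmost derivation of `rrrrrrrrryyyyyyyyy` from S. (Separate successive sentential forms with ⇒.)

S ⇒ rSy   [S -> r S y]
rSy ⇒ rrSyy   [S -> r S y]
rrSyy ⇒ rrrSyyy   [S -> r S y]
rrrSyyy ⇒ rrrrSyyyy   [S -> r S y]
rrrrSyyyy ⇒ rrrrrSyyyyy   [S -> r S y]
rrrrrSyyyyy ⇒ rrrrrrSyyyyyy   [S -> r S y]
rrrrrrSyyyyyy ⇒ rrrrrrrSyyyyyyy   [S -> r S y]
rrrrrrrSyyyyyyy ⇒ rrrrrrrrSyyyyyyyy   [S -> r S y]
rrrrrrrrSyyyyyyyy ⇒ rrrrrrrrryyyyyyyyy   [S -> r y]

S⇒rSy⇒rrSyy⇒rrrSyyy⇒rrrrSyyyy⇒rrrrrSyyyyy⇒rrrrrrSyyyyyy⇒rrrrrrrSyyyyyyy⇒rrrrrrrrSyyyyyyyy⇒rrrrrrrrryyyyyyyyy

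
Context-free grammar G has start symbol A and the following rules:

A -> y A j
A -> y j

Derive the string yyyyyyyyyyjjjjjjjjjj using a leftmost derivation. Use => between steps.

A => yAj   [A -> y A j]
yAj => yyAjj   [A -> y A j]
yyAjj => yyyAjjj   [A -> y A j]
yyyAjjj => yyyyAjjjj   [A -> y A j]
yyyyAjjjj => yyyyyAjjjjj   [A -> y A j]
yyyyyAjjjjj => yyyyyyAjjjjjj   [A -> y A j]
yyyyyyAjjjjjj => yyyyyyyAjjjjjjj   [A -> y A j]
yyyyyyyAjjjjjjj => yyyyyyyyAjjjjjjjj   [A -> y A j]
yyyyyyyyAjjjjjjjj => yyyyyyyyyAjjjjjjjjj   [A -> y A j]
yyyyyyyyyAjjjjjjjjj => yyyyyyyyyyjjjjjjjjjj   [A -> y j]

A => yAj => yyAjj => yyyAjjj => yyyyAjjjj => yyyyyAjjjjj => yyyyyyAjjjjjj => yyyyyyyAjjjjjjj => yyyyyyyyAjjjjjjjj => yyyyyyyyyAjjjjjjjjj => yyyyyyyyyyjjjjjjjjjj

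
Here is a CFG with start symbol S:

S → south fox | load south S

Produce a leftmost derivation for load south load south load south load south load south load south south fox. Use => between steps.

S => load south S => load south load south S => load south load south load south S => load south load south load south load south S => load south load south load south load south load south S => load south load south load south load south load south load south S => load south load south load south load south load south load south south fox

S => load south S   [S → load south S]
load south S => load south load south S   [S → load south S]
load south load south S => load south load south load south S   [S → load south S]
load south load south load south S => load south load south load south load south S   [S → load south S]
load south load south load south load south S => load south load south load south load south load south S   [S → load south S]
load south load south load south load south load south S => load south load south load south load south load south load south S   [S → load south S]
load south load south load south load south load south load south S => load south load south load south load south load south load south south fox   [S → south fox]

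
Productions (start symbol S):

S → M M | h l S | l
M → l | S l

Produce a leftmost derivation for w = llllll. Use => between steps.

S => MM   [S → M M]
MM => SlM   [M → S l]
SlM => MMlM   [S → M M]
MMlM => lMlM   [M → l]
lMlM => lSllM   [M → S l]
lSllM => lMMllM   [S → M M]
lMMllM => llMllM   [M → l]
llMllM => lllllM   [M → l]
lllllM => llllll   [M → l]

S => MM => SlM => MMlM => lMlM => lSllM => lMMllM => llMllM => lllllM => llllll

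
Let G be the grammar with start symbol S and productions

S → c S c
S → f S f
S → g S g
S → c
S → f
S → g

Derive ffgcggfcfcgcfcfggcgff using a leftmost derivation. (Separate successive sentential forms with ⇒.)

S ⇒ fSf ⇒ ffSff ⇒ ffgSgff ⇒ ffgcScgff ⇒ ffgcgSgcgff ⇒ ffgcggSggcgff ⇒ ffgcggfSfggcgff ⇒ ffgcggfcScfggcgff ⇒ ffgcggfcfSfcfggcgff ⇒ ffgcggfcfcScfcfggcgff ⇒ ffgcggfcfcgcfcfggcgff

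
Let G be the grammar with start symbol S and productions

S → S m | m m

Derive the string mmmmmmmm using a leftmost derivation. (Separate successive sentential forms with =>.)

S => Sm => Smm => Smmm => Smmmm => Smmmmm => Smmmmmm => mmmmmmmm

S => Sm   [S → S m]
Sm => Smm   [S → S m]
Smm => Smmm   [S → S m]
Smmm => Smmmm   [S → S m]
Smmmm => Smmmmm   [S → S m]
Smmmmm => Smmmmmm   [S → S m]
Smmmmmm => mmmmmmmm   [S → m m]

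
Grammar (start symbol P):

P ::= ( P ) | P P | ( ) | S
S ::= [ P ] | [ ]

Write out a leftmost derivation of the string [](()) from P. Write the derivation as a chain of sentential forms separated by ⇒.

P ⇒ PP   [P ::= P P]
PP ⇒ SP   [P ::= S]
SP ⇒ []P   [S ::= [ ]]
[]P ⇒ [](P)   [P ::= ( P )]
[](P) ⇒ [](())   [P ::= ( )]

P ⇒ PP ⇒ SP ⇒ []P ⇒ [](P) ⇒ [](())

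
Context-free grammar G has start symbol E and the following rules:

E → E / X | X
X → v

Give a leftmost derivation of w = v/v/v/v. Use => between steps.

E => E/X   [E → E / X]
E/X => E/X/X   [E → E / X]
E/X/X => E/X/X/X   [E → E / X]
E/X/X/X => X/X/X/X   [E → X]
X/X/X/X => v/X/X/X   [X → v]
v/X/X/X => v/v/X/X   [X → v]
v/v/X/X => v/v/v/X   [X → v]
v/v/v/X => v/v/v/v   [X → v]

E => E/X => E/X/X => E/X/X/X => X/X/X/X => v/X/X/X => v/v/X/X => v/v/v/X => v/v/v/v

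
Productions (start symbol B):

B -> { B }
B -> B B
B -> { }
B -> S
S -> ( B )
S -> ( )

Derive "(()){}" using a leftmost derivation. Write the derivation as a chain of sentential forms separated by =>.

B=>BB=>SB=>(B)B=>(S)B=>(())B=>(()){}

B => BB   [B -> B B]
BB => SB   [B -> S]
SB => (B)B   [S -> ( B )]
(B)B => (S)B   [B -> S]
(S)B => (())B   [S -> ( )]
(())B => (()){}   [B -> { }]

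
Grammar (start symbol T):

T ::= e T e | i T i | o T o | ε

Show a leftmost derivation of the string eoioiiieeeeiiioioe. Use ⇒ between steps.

T ⇒ eTe   [T ::= e T e]
eTe ⇒ eoToe   [T ::= o T o]
eoToe ⇒ eoiTioe   [T ::= i T i]
eoiTioe ⇒ eoioToioe   [T ::= o T o]
eoioToioe ⇒ eoioiTioioe   [T ::= i T i]
eoioiTioioe ⇒ eoioiiTiioioe   [T ::= i T i]
eoioiiTiioioe ⇒ eoioiiiTiiioioe   [T ::= i T i]
eoioiiiTiiioioe ⇒ eoioiiieTeiiioioe   [T ::= e T e]
eoioiiieTeiiioioe ⇒ eoioiiieeTeeiiioioe   [T ::= e T e]
eoioiiieeTeeiiioioe ⇒ eoioiiieeeeiiioioe   [T ::= ε]

T ⇒ eTe ⇒ eoToe ⇒ eoiTioe ⇒ eoioToioe ⇒ eoioiTioioe ⇒ eoioiiTiioioe ⇒ eoioiiiTiiioioe ⇒ eoioiiieTeiiioioe ⇒ eoioiiieeTeeiiioioe ⇒ eoioiiieeeeiiioioe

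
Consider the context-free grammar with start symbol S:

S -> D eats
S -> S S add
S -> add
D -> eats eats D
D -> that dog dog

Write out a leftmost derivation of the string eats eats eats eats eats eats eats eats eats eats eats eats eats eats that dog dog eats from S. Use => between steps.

S => D eats => eats eats D eats => eats eats eats eats D eats => eats eats eats eats eats eats D eats => eats eats eats eats eats eats eats eats D eats => eats eats eats eats eats eats eats eats eats eats D eats => eats eats eats eats eats eats eats eats eats eats eats eats D eats => eats eats eats eats eats eats eats eats eats eats eats eats eats eats D eats => eats eats eats eats eats eats eats eats eats eats eats eats eats eats that dog dog eats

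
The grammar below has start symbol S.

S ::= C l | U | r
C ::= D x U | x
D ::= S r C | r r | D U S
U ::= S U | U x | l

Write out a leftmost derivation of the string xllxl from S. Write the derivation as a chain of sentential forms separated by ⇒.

S ⇒ U ⇒ SU ⇒ UU ⇒ UxU ⇒ SUxU ⇒ ClUxU ⇒ xlUxU ⇒ xllxU ⇒ xllxl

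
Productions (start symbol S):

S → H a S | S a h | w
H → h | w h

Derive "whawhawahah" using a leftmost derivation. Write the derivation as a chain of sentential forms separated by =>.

S => HaS   [S → H a S]
HaS => whaS   [H → w h]
whaS => whaHaS   [S → H a S]
whaHaS => whawhaS   [H → w h]
whawhaS => whawhaSah   [S → S a h]
whawhaSah => whawhaSahah   [S → S a h]
whawhaSahah => whawhawahah   [S → w]

S => HaS => whaS => whaHaS => whawhaS => whawhaSah => whawhaSahah => whawhawahah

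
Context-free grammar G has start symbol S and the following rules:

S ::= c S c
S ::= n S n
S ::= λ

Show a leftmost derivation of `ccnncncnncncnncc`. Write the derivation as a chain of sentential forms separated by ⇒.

S ⇒ cSc ⇒ ccScc ⇒ ccnSncc ⇒ ccnnSnncc ⇒ ccnncScnncc ⇒ ccnncnSncnncc ⇒ ccnncncScncnncc ⇒ ccnncncnSncncnncc ⇒ ccnncncnncncnncc

S ⇒ cSc   [S ::= c S c]
cSc ⇒ ccScc   [S ::= c S c]
ccScc ⇒ ccnSncc   [S ::= n S n]
ccnSncc ⇒ ccnnSnncc   [S ::= n S n]
ccnnSnncc ⇒ ccnncScnncc   [S ::= c S c]
ccnncScnncc ⇒ ccnncnSncnncc   [S ::= n S n]
ccnncnSncnncc ⇒ ccnncncScncnncc   [S ::= c S c]
ccnncncScncnncc ⇒ ccnncncnSncncnncc   [S ::= n S n]
ccnncncnSncncnncc ⇒ ccnncncnncncnncc   [S ::= λ]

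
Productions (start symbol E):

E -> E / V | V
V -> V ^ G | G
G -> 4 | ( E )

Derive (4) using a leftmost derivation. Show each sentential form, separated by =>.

E => V => G => (E) => (V) => (G) => (4)

E => V   [E -> V]
V => G   [V -> G]
G => (E)   [G -> ( E )]
(E) => (V)   [E -> V]
(V) => (G)   [V -> G]
(G) => (4)   [G -> 4]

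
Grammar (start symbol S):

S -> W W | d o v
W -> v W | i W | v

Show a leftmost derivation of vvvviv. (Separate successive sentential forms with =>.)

S => WW => vWW => vvW => vvvW => vvvvW => vvvviW => vvvviv

S => WW   [S -> W W]
WW => vWW   [W -> v W]
vWW => vvW   [W -> v]
vvW => vvvW   [W -> v W]
vvvW => vvvvW   [W -> v W]
vvvvW => vvvviW   [W -> i W]
vvvviW => vvvviv   [W -> v]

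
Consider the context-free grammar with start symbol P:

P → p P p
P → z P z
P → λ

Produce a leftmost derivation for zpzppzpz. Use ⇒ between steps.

P ⇒ zPz ⇒ zpPpz ⇒ zpzPzpz ⇒ zpzpPpzpz ⇒ zpzppzpz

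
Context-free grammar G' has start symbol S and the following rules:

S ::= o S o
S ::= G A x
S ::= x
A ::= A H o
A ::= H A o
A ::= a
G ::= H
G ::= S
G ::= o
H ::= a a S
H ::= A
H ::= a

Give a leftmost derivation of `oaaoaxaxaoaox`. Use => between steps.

S => GAx   [S ::= G A x]
GAx => oAx   [G ::= o]
oAx => oHAox   [A ::= H A o]
oHAox => oAAox   [H ::= A]
oAAox => oHAoAox   [A ::= H A o]
oHAoAox => oaaSAoAox   [H ::= a a S]
oaaSAoAox => oaaGAxAoAox   [S ::= G A x]
oaaGAxAoAox => oaaSAxAoAox   [G ::= S]
oaaSAxAoAox => oaaGAxAxAoAox   [S ::= G A x]
oaaGAxAxAoAox => oaaoAxAxAoAox   [G ::= o]
oaaoAxAxAoAox => oaaoaxAxAoAox   [A ::= a]
oaaoaxAxAoAox => oaaoaxaxAoAox   [A ::= a]
oaaoaxaxAoAox => oaaoaxaxaoAox   [A ::= a]
oaaoaxaxaoAox => oaaoaxaxaoaox   [A ::= a]

S => GAx => oAx => oHAox => oAAox => oHAoAox => oaaSAoAox => oaaGAxAoAox => oaaSAxAoAox => oaaGAxAxAoAox => oaaoAxAxAoAox => oaaoaxAxAoAox => oaaoaxaxAoAox => oaaoaxaxaoAox => oaaoaxaxaoaox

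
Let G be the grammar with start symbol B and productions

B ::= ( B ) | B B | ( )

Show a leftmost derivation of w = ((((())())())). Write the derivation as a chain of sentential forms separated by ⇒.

B⇒(B)⇒((B))⇒((BB))⇒(((B)B))⇒(((BB)B))⇒((((B)B)B))⇒((((())B)B))⇒((((())())B))⇒((((())())()))

B ⇒ (B)   [B ::= ( B )]
(B) ⇒ ((B))   [B ::= ( B )]
((B)) ⇒ ((BB))   [B ::= B B]
((BB)) ⇒ (((B)B))   [B ::= ( B )]
(((B)B)) ⇒ (((BB)B))   [B ::= B B]
(((BB)B)) ⇒ ((((B)B)B))   [B ::= ( B )]
((((B)B)B)) ⇒ ((((())B)B))   [B ::= ( )]
((((())B)B)) ⇒ ((((())())B))   [B ::= ( )]
((((())())B)) ⇒ ((((())())()))   [B ::= ( )]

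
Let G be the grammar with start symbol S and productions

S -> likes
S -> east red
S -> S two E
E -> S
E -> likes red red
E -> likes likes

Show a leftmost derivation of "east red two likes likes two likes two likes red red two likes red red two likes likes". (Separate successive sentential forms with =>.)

S => S two E => S two E two E => S two E two E two E => east red two E two E two E => east red two likes likes two E two E => east red two likes likes two S two E => east red two likes likes two S two E two E => east red two likes likes two S two E two E two E => east red two likes likes two likes two E two E two E => east red two likes likes two likes two likes red red two E two E => east red two likes likes two likes two likes red red two likes red red two E => east red two likes likes two likes two likes red red two likes red red two likes likes

S => S two E   [S -> S two E]
S two E => S two E two E   [S -> S two E]
S two E two E => S two E two E two E   [S -> S two E]
S two E two E two E => east red two E two E two E   [S -> east red]
east red two E two E two E => east red two likes likes two E two E   [E -> likes likes]
east red two likes likes two E two E => east red two likes likes two S two E   [E -> S]
east red two likes likes two S two E => east red two likes likes two S two E two E   [S -> S two E]
east red two likes likes two S two E two E => east red two likes likes two S two E two E two E   [S -> S two E]
east red two likes likes two S two E two E two E => east red two likes likes two likes two E two E two E   [S -> likes]
east red two likes likes two likes two E two E two E => east red two likes likes two likes two likes red red two E two E   [E -> likes red red]
east red two likes likes two likes two likes red red two E two E => east red two likes likes two likes two likes red red two likes red red two E   [E -> likes red red]
east red two likes likes two likes two likes red red two likes red red two E => east red two likes likes two likes two likes red red two likes red red two likes likes   [E -> likes likes]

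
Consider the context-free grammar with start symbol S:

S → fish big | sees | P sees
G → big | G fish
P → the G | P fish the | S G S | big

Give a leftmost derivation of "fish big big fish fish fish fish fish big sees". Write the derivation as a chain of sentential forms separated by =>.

S => P sees => S G S sees => fish big G S sees => fish big G fish S sees => fish big G fish fish S sees => fish big G fish fish fish S sees => fish big G fish fish fish fish S sees => fish big big fish fish fish fish S sees => fish big big fish fish fish fish fish big sees

S => P sees   [S → P sees]
P sees => S G S sees   [P → S G S]
S G S sees => fish big G S sees   [S → fish big]
fish big G S sees => fish big G fish S sees   [G → G fish]
fish big G fish S sees => fish big G fish fish S sees   [G → G fish]
fish big G fish fish S sees => fish big G fish fish fish S sees   [G → G fish]
fish big G fish fish fish S sees => fish big G fish fish fish fish S sees   [G → G fish]
fish big G fish fish fish fish S sees => fish big big fish fish fish fish S sees   [G → big]
fish big big fish fish fish fish S sees => fish big big fish fish fish fish fish big sees   [S → fish big]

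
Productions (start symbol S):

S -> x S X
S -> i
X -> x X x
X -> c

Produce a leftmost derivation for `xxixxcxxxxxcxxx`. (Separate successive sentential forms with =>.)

S=>xSX=>xxSXX=>xxiXX=>xxixXxX=>xxixxXxxX=>xxixxcxxX=>xxixxcxxxXx=>xxixxcxxxxXxx=>xxixxcxxxxxXxxx=>xxixxcxxxxxcxxx

S => xSX   [S -> x S X]
xSX => xxSXX   [S -> x S X]
xxSXX => xxiXX   [S -> i]
xxiXX => xxixXxX   [X -> x X x]
xxixXxX => xxixxXxxX   [X -> x X x]
xxixxXxxX => xxixxcxxX   [X -> c]
xxixxcxxX => xxixxcxxxXx   [X -> x X x]
xxixxcxxxXx => xxixxcxxxxXxx   [X -> x X x]
xxixxcxxxxXxx => xxixxcxxxxxXxxx   [X -> x X x]
xxixxcxxxxxXxxx => xxixxcxxxxxcxxx   [X -> c]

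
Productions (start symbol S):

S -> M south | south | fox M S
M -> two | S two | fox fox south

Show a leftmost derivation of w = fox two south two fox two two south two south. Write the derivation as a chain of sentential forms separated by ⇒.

S ⇒ M south   [S -> M south]
M south ⇒ S two south   [M -> S two]
S two south ⇒ fox M S two south   [S -> fox M S]
fox M S two south ⇒ fox S two S two south   [M -> S two]
fox S two S two south ⇒ fox M south two S two south   [S -> M south]
fox M south two S two south ⇒ fox two south two S two south   [M -> two]
fox two south two S two south ⇒ fox two south two fox M S two south   [S -> fox M S]
fox two south two fox M S two south ⇒ fox two south two fox two S two south   [M -> two]
fox two south two fox two S two south ⇒ fox two south two fox two M south two south   [S -> M south]
fox two south two fox two M south two south ⇒ fox two south two fox two two south two south   [M -> two]

S ⇒ M south ⇒ S two south ⇒ fox M S two south ⇒ fox S two S two south ⇒ fox M south two S two south ⇒ fox two south two S two south ⇒ fox two south two fox M S two south ⇒ fox two south two fox two S two south ⇒ fox two south two fox two M south two south ⇒ fox two south two fox two two south two south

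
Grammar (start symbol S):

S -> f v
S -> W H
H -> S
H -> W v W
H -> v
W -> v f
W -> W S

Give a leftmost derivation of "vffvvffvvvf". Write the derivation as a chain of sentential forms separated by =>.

S => WH => WSH => vfSH => vffvH => vffvWvW => vffvWSvW => vffvvfSvW => vffvvffvvW => vffvvffvvvf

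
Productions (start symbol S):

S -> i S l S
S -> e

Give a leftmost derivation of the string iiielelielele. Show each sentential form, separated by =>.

S => iSlS => iiSlSlS => iiiSlSlSlS => iiielSlSlS => iiielelSlS => iiieleliSlSlS => iiielelielSlS => iiielelielelS => iiielelielele

S => iSlS   [S -> i S l S]
iSlS => iiSlSlS   [S -> i S l S]
iiSlSlS => iiiSlSlSlS   [S -> i S l S]
iiiSlSlSlS => iiielSlSlS   [S -> e]
iiielSlSlS => iiielelSlS   [S -> e]
iiielelSlS => iiieleliSlSlS   [S -> i S l S]
iiieleliSlSlS => iiielelielSlS   [S -> e]
iiielelielSlS => iiielelielelS   [S -> e]
iiielelielelS => iiielelielele   [S -> e]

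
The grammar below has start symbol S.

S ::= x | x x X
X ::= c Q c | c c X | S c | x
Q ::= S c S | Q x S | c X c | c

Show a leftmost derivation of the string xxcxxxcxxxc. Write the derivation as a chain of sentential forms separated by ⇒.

S⇒xxX⇒xxcQc⇒xxcScSc⇒xxcxxXcSc⇒xxcxxxcSc⇒xxcxxxcxxXc⇒xxcxxxcxxxc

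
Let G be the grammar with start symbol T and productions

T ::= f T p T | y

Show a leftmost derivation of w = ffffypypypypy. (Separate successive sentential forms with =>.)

T => fTpT => ffTpTpT => fffTpTpTpT => ffffTpTpTpTpT => ffffypTpTpTpT => ffffypypTpTpT => ffffypypypTpT => ffffypypypypT => ffffypypypypy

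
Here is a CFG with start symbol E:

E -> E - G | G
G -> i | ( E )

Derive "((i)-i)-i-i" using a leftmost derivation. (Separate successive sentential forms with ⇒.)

E⇒E-G⇒E-G-G⇒G-G-G⇒(E)-G-G⇒(E-G)-G-G⇒(G-G)-G-G⇒((E)-G)-G-G⇒((G)-G)-G-G⇒((i)-G)-G-G⇒((i)-i)-G-G⇒((i)-i)-i-G⇒((i)-i)-i-i

E ⇒ E-G   [E -> E - G]
E-G ⇒ E-G-G   [E -> E - G]
E-G-G ⇒ G-G-G   [E -> G]
G-G-G ⇒ (E)-G-G   [G -> ( E )]
(E)-G-G ⇒ (E-G)-G-G   [E -> E - G]
(E-G)-G-G ⇒ (G-G)-G-G   [E -> G]
(G-G)-G-G ⇒ ((E)-G)-G-G   [G -> ( E )]
((E)-G)-G-G ⇒ ((G)-G)-G-G   [E -> G]
((G)-G)-G-G ⇒ ((i)-G)-G-G   [G -> i]
((i)-G)-G-G ⇒ ((i)-i)-G-G   [G -> i]
((i)-i)-G-G ⇒ ((i)-i)-i-G   [G -> i]
((i)-i)-i-G ⇒ ((i)-i)-i-i   [G -> i]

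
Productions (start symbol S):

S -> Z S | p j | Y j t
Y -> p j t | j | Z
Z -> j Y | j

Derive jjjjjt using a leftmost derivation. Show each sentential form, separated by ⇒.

S ⇒ ZS   [S -> Z S]
ZS ⇒ jYS   [Z -> j Y]
jYS ⇒ jZS   [Y -> Z]
jZS ⇒ jjYS   [Z -> j Y]
jjYS ⇒ jjjS   [Y -> j]
jjjS ⇒ jjjYjt   [S -> Y j t]
jjjYjt ⇒ jjjjjt   [Y -> j]

S ⇒ ZS ⇒ jYS ⇒ jZS ⇒ jjYS ⇒ jjjS ⇒ jjjYjt ⇒ jjjjjt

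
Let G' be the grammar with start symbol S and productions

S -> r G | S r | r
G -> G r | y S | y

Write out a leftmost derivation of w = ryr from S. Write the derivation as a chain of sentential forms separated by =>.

S => rG => rGr => ryr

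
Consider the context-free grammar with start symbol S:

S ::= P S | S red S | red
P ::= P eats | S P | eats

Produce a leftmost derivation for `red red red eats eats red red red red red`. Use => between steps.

S => S red S => S red S red S => P S red S red S => P eats S red S red S => S P eats S red S red S => S red S P eats S red S red S => red red S P eats S red S red S => red red red P eats S red S red S => red red red eats eats S red S red S => red red red eats eats red red S red S => red red red eats eats red red red red S => red red red eats eats red red red red red

S => S red S   [S ::= S red S]
S red S => S red S red S   [S ::= S red S]
S red S red S => P S red S red S   [S ::= P S]
P S red S red S => P eats S red S red S   [P ::= P eats]
P eats S red S red S => S P eats S red S red S   [P ::= S P]
S P eats S red S red S => S red S P eats S red S red S   [S ::= S red S]
S red S P eats S red S red S => red red S P eats S red S red S   [S ::= red]
red red S P eats S red S red S => red red red P eats S red S red S   [S ::= red]
red red red P eats S red S red S => red red red eats eats S red S red S   [P ::= eats]
red red red eats eats S red S red S => red red red eats eats red red S red S   [S ::= red]
red red red eats eats red red S red S => red red red eats eats red red red red S   [S ::= red]
red red red eats eats red red red red S => red red red eats eats red red red red red   [S ::= red]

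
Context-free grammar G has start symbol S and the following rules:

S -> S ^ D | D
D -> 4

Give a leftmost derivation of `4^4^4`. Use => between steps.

S => S^D => S^D^D => D^D^D => 4^D^D => 4^4^D => 4^4^4

S => S^D   [S -> S ^ D]
S^D => S^D^D   [S -> S ^ D]
S^D^D => D^D^D   [S -> D]
D^D^D => 4^D^D   [D -> 4]
4^D^D => 4^4^D   [D -> 4]
4^4^D => 4^4^4   [D -> 4]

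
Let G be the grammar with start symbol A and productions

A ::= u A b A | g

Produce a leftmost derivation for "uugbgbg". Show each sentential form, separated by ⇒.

A⇒uAbA⇒uuAbAbA⇒uugbAbA⇒uugbgbA⇒uugbgbg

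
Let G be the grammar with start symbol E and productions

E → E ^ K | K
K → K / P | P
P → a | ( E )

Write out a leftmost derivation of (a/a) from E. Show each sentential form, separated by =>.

E => K   [E → K]
K => P   [K → P]
P => (E)   [P → ( E )]
(E) => (K)   [E → K]
(K) => (K/P)   [K → K / P]
(K/P) => (P/P)   [K → P]
(P/P) => (a/P)   [P → a]
(a/P) => (a/a)   [P → a]

E=>K=>P=>(E)=>(K)=>(K/P)=>(P/P)=>(a/P)=>(a/a)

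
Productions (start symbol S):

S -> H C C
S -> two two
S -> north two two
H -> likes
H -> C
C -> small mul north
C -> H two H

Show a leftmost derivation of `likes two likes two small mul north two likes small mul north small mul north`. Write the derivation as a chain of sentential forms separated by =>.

S => H C C   [S -> H C C]
H C C => C C C   [H -> C]
C C C => H two H C C   [C -> H two H]
H two H C C => likes two H C C   [H -> likes]
likes two H C C => likes two C C C   [H -> C]
likes two C C C => likes two H two H C C   [C -> H two H]
likes two H two H C C => likes two likes two H C C   [H -> likes]
likes two likes two H C C => likes two likes two C C C   [H -> C]
likes two likes two C C C => likes two likes two H two H C C   [C -> H two H]
likes two likes two H two H C C => likes two likes two C two H C C   [H -> C]
likes two likes two C two H C C => likes two likes two small mul north two H C C   [C -> small mul north]
likes two likes two small mul north two H C C => likes two likes two small mul north two likes C C   [H -> likes]
likes two likes two small mul north two likes C C => likes two likes two small mul north two likes small mul north C   [C -> small mul north]
likes two likes two small mul north two likes small mul north C => likes two likes two small mul north two likes small mul north small mul north   [C -> small mul north]

S => H C C => C C C => H two H C C => likes two H C C => likes two C C C => likes two H two H C C => likes two likes two H C C => likes two likes two C C C => likes two likes two H two H C C => likes two likes two C two H C C => likes two likes two small mul north two H C C => likes two likes two small mul north two likes C C => likes two likes two small mul north two likes small mul north C => likes two likes two small mul north two likes small mul north small mul north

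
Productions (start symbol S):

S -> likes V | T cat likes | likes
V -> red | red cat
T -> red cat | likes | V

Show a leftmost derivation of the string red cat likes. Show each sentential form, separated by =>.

S => T cat likes   [S -> T cat likes]
T cat likes => V cat likes   [T -> V]
V cat likes => red cat likes   [V -> red]

S => T cat likes => V cat likes => red cat likes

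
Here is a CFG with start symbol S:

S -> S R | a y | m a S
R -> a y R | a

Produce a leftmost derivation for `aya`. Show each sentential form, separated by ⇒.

S ⇒ SR ⇒ ayR ⇒ aya

S ⇒ SR   [S -> S R]
SR ⇒ ayR   [S -> a y]
ayR ⇒ aya   [R -> a]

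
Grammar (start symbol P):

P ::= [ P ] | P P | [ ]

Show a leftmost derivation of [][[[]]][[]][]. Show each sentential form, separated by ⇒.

P ⇒ PP ⇒ PPP ⇒ []PP ⇒ [][P]P ⇒ [][[P]]P ⇒ [][[[]]]P ⇒ [][[[]]]PP ⇒ [][[[]]][P]P ⇒ [][[[]]][[]]P ⇒ [][[[]]][[]][]

P ⇒ PP   [P ::= P P]
PP ⇒ PPP   [P ::= P P]
PPP ⇒ []PP   [P ::= [ ]]
[]PP ⇒ [][P]P   [P ::= [ P ]]
[][P]P ⇒ [][[P]]P   [P ::= [ P ]]
[][[P]]P ⇒ [][[[]]]P   [P ::= [ ]]
[][[[]]]P ⇒ [][[[]]]PP   [P ::= P P]
[][[[]]]PP ⇒ [][[[]]][P]P   [P ::= [ P ]]
[][[[]]][P]P ⇒ [][[[]]][[]]P   [P ::= [ ]]
[][[[]]][[]]P ⇒ [][[[]]][[]][]   [P ::= [ ]]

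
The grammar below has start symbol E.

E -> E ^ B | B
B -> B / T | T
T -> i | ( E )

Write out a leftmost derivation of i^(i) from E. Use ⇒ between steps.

E ⇒ E^B ⇒ B^B ⇒ T^B ⇒ i^B ⇒ i^T ⇒ i^(E) ⇒ i^(B) ⇒ i^(T) ⇒ i^(i)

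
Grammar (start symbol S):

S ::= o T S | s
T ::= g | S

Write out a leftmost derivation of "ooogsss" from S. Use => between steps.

S => oTS => oSS => ooTSS => ooSSS => oooTSSS => ooogSSS => ooogsSS => ooogssS => ooogsss

S => oTS   [S ::= o T S]
oTS => oSS   [T ::= S]
oSS => ooTSS   [S ::= o T S]
ooTSS => ooSSS   [T ::= S]
ooSSS => oooTSSS   [S ::= o T S]
oooTSSS => ooogSSS   [T ::= g]
ooogSSS => ooogsSS   [S ::= s]
ooogsSS => ooogssS   [S ::= s]
ooogssS => ooogsss   [S ::= s]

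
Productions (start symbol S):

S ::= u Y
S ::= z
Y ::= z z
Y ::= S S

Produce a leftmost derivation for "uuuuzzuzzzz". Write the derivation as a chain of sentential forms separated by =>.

S=>uY=>uSS=>uuYS=>uuSSS=>uuuYSS=>uuuSSSS=>uuuuYSSS=>uuuuzzSSS=>uuuuzzuYSS=>uuuuzzuzzSS=>uuuuzzuzzzS=>uuuuzzuzzzz

S => uY   [S ::= u Y]
uY => uSS   [Y ::= S S]
uSS => uuYS   [S ::= u Y]
uuYS => uuSSS   [Y ::= S S]
uuSSS => uuuYSS   [S ::= u Y]
uuuYSS => uuuSSSS   [Y ::= S S]
uuuSSSS => uuuuYSSS   [S ::= u Y]
uuuuYSSS => uuuuzzSSS   [Y ::= z z]
uuuuzzSSS => uuuuzzuYSS   [S ::= u Y]
uuuuzzuYSS => uuuuzzuzzSS   [Y ::= z z]
uuuuzzuzzSS => uuuuzzuzzzS   [S ::= z]
uuuuzzuzzzS => uuuuzzuzzzz   [S ::= z]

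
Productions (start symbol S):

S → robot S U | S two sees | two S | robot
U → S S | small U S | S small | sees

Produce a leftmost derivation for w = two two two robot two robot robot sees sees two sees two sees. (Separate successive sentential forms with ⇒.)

S ⇒ S two sees   [S → S two sees]
S two sees ⇒ two S two sees   [S → two S]
two S two sees ⇒ two two S two sees   [S → two S]
two two S two sees ⇒ two two two S two sees   [S → two S]
two two two S two sees ⇒ two two two S two sees two sees   [S → S two sees]
two two two S two sees two sees ⇒ two two two robot S U two sees two sees   [S → robot S U]
two two two robot S U two sees two sees ⇒ two two two robot two S U two sees two sees   [S → two S]
two two two robot two S U two sees two sees ⇒ two two two robot two robot S U U two sees two sees   [S → robot S U]
two two two robot two robot S U U two sees two sees ⇒ two two two robot two robot robot U U two sees two sees   [S → robot]
two two two robot two robot robot U U two sees two sees ⇒ two two two robot two robot robot sees U two sees two sees   [U → sees]
two two two robot two robot robot sees U two sees two sees ⇒ two two two robot two robot robot sees sees two sees two sees   [U → sees]

S ⇒ S two sees ⇒ two S two sees ⇒ two two S two sees ⇒ two two two S two sees ⇒ two two two S two sees two sees ⇒ two two two robot S U two sees two sees ⇒ two two two robot two S U two sees two sees ⇒ two two two robot two robot S U U two sees two sees ⇒ two two two robot two robot robot U U two sees two sees ⇒ two two two robot two robot robot sees U two sees two sees ⇒ two two two robot two robot robot sees sees two sees two sees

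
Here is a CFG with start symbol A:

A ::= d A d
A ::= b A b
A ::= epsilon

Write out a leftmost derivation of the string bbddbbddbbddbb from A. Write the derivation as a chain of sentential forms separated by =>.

A => bAb   [A ::= b A b]
bAb => bbAbb   [A ::= b A b]
bbAbb => bbdAdbb   [A ::= d A d]
bbdAdbb => bbddAddbb   [A ::= d A d]
bbddAddbb => bbddbAbddbb   [A ::= b A b]
bbddbAbddbb => bbddbbAbbddbb   [A ::= b A b]
bbddbbAbbddbb => bbddbbdAdbbddbb   [A ::= d A d]
bbddbbdAdbbddbb => bbddbbddbbddbb   [A ::= epsilon]

A => bAb => bbAbb => bbdAdbb => bbddAddbb => bbddbAbddbb => bbddbbAbbddbb => bbddbbdAdbbddbb => bbddbbddbbddbb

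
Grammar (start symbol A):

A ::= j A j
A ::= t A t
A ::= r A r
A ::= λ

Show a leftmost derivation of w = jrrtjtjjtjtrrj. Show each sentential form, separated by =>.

A => jAj   [A ::= j A j]
jAj => jrArj   [A ::= r A r]
jrArj => jrrArrj   [A ::= r A r]
jrrArrj => jrrtAtrrj   [A ::= t A t]
jrrtAtrrj => jrrtjAjtrrj   [A ::= j A j]
jrrtjAjtrrj => jrrtjtAtjtrrj   [A ::= t A t]
jrrtjtAtjtrrj => jrrtjtjAjtjtrrj   [A ::= j A j]
jrrtjtjAjtjtrrj => jrrtjtjjtjtrrj   [A ::= λ]

A=>jAj=>jrArj=>jrrArrj=>jrrtAtrrj=>jrrtjAjtrrj=>jrrtjtAtjtrrj=>jrrtjtjAjtjtrrj=>jrrtjtjjtjtrrj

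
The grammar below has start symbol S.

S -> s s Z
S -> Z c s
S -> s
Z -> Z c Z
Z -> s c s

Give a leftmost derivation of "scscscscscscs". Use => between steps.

S => Zcs => ZcZcs => ZcZcZcs => scscZcZcs => scscscscZcs => scscscscscscs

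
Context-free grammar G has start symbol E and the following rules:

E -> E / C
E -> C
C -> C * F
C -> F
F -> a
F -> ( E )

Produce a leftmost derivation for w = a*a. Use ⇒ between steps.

E ⇒ C ⇒ C*F ⇒ F*F ⇒ a*F ⇒ a*a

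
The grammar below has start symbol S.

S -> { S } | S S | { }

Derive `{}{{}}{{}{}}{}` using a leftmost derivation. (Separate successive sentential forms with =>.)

S => SS => SSS => {}SS => {}SSS => {}{S}SS => {}{{}}SS => {}{{}}{S}S => {}{{}}{SS}S => {}{{}}{{}S}S => {}{{}}{{}{}}S => {}{{}}{{}{}}{}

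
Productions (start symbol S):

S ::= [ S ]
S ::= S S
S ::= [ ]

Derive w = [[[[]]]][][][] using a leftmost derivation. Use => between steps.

S => SS => SSS => SSSS => [S]SSS => [[S]]SSS => [[[S]]]SSS => [[[[]]]]SSS => [[[[]]]][]SS => [[[[]]]][][]S => [[[[]]]][][][]

S => SS   [S ::= S S]
SS => SSS   [S ::= S S]
SSS => SSSS   [S ::= S S]
SSSS => [S]SSS   [S ::= [ S ]]
[S]SSS => [[S]]SSS   [S ::= [ S ]]
[[S]]SSS => [[[S]]]SSS   [S ::= [ S ]]
[[[S]]]SSS => [[[[]]]]SSS   [S ::= [ ]]
[[[[]]]]SSS => [[[[]]]][]SS   [S ::= [ ]]
[[[[]]]][]SS => [[[[]]]][][]S   [S ::= [ ]]
[[[[]]]][][]S => [[[[]]]][][][]   [S ::= [ ]]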